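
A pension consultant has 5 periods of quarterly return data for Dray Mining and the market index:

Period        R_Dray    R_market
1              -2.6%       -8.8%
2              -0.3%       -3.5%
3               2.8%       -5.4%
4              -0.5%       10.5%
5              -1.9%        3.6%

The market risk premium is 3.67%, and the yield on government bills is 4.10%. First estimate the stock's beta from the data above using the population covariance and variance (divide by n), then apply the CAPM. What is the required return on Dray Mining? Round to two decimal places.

Mean R_i = (-2.6 − 0.3 + 2.8 − 0.5 − 1.9) / 5 = -0.5000%
Mean R_m = (-8.8 − 3.5 − 5.4 + 10.5 + 3.6) / 5 = -0.7200%
Σ(R_i − R̄_i)(R_m − R̄_m) = -5.0800  ⇒  Cov = -5.0800 / 5 = -1.0160
Σ(R_m − R̄_m)² = 239.4680  ⇒  Var(R_m) = 239.4680 / 5 = 47.8936
β = Cov / Var(R_m) = -1.0160 / 47.8936 = -0.0212
E(R) = R_f + β × MRP = 4.10% + -0.0212 × 3.67% = 4.02%

4.02%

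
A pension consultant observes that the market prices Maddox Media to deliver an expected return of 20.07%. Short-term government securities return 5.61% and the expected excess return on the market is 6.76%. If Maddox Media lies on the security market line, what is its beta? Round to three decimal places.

β = (E(R) − R_f) / MRP = (20.07% − 5.61%) / 6.76% = 14.46% / 6.76% = 2.139

2.139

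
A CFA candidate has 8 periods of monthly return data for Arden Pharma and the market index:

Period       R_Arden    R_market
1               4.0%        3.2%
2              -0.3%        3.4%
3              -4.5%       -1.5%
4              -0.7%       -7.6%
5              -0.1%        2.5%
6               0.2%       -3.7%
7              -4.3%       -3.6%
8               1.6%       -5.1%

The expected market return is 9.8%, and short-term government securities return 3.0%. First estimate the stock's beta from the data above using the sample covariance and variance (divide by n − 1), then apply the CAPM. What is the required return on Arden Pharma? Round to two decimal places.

4.33%

Mean R_i = (4.0 − 0.3 − 4.5 − 0.7 − 0.1 + 0.2 − 4.3 + 1.6) / 8 = -0.5125%
Mean R_m = (3.2 + 3.4 − 1.5 − 7.6 + 2.5 − 3.7 − 3.6 − 5.1) / 8 = -1.5500%
Σ(R_i − R̄_i)(R_m − R̄_m) = 23.8250  ⇒  Cov = 23.8250 / 7 = 3.4036
Σ(R_m − R̄_m)² = 121.5000  ⇒  Var(R_m) = 121.5000 / 7 = 17.3571
β = Cov / Var(R_m) = 3.4036 / 17.3571 = 0.1961
MRP = 9.8% − 3.0% = 6.80%
E(R) = R_f + β × MRP = 3.0% + 0.1961 × 6.8% = 4.33%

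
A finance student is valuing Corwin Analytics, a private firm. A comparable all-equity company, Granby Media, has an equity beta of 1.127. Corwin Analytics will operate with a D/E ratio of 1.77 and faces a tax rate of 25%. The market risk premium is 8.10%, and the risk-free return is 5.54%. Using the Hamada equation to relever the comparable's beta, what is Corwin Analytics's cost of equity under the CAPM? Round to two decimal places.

β_L = β_U × [1 + (1 − t)(D/E)] = 1.127 × [1 + (1 − 0.25) × 1.77]
    = 1.127 × [1 + 0.75 × 1.77] = 1.127 × 2.3275 = 2.6231
E(R) = R_f + β_L × MRP = 5.54% + 2.6231 × 8.10% = 26.79%

26.79%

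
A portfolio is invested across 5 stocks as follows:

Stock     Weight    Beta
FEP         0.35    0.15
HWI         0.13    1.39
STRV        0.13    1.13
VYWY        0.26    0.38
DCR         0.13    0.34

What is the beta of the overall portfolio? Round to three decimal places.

0.523

β_P = Σ w_i β_i = 0.35×0.15 + 0.13×1.39 + 0.13×1.13 + 0.26×0.38 + 0.13×0.34 = 0.5231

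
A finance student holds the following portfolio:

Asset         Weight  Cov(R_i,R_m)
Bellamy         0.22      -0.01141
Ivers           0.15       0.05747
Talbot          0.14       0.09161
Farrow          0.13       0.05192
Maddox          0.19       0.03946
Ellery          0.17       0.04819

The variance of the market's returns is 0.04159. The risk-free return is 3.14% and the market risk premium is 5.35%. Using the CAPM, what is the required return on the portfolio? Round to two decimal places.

β_Bellamy = -0.01141 / 0.04159 = -0.2743
β_Ivers = 0.05747 / 0.04159 = 1.3818
β_Talbot = 0.09161 / 0.04159 = 2.2027
β_Farrow = 0.05192 / 0.04159 = 1.2484
β_Maddox = 0.03946 / 0.04159 = 0.9488
β_Ellery = 0.04819 / 0.04159 = 1.1587
β_P = Σ w_i β_i = 0.22×-0.2743 + 0.15×1.3818 + 0.14×2.2027 + 0.13×1.2484 + 0.19×0.9488 + 0.17×1.1587 = 0.9948
E(R_P) = R_f + β_P × MRP = 3.14% + 0.9948 × 5.35% = 8.46%

8.46%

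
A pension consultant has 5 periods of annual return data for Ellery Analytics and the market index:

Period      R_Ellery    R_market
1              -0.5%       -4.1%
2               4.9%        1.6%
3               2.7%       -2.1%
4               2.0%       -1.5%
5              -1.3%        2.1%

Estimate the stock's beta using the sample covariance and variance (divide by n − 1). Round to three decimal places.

Mean R_i = (-0.5 + 4.9 + 2.7 + 2.0 − 1.3) / 5 = 1.5600%
Mean R_m = (-4.1 + 1.6 − 2.1 − 1.5 + 2.1) / 5 = -0.8000%
Σ(R_i − R̄_i)(R_m − R̄_m) = 4.7300  ⇒  Cov = 4.7300 / 4 = 1.1825
Σ(R_m − R̄_m)² = 27.2400  ⇒  Var(R_m) = 27.2400 / 4 = 6.8100
β = Cov / Var(R_m) = 1.1825 / 6.8100 = 0.1736

0.174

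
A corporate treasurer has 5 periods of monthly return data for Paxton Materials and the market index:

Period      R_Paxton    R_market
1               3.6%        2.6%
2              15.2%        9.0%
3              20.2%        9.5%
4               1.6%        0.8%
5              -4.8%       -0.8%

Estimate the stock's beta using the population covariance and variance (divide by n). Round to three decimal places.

Mean R_i = (3.6 + 15.2 + 20.2 + 1.6 − 4.8) / 5 = 7.1600%
Mean R_m = (2.6 + 9.0 + 9.5 + 0.8 − 0.8) / 5 = 4.2200%
Σ(R_i − R̄_i)(R_m − R̄_m) = 192.1040  ⇒  Cov = 192.1040 / 5 = 38.4208
Σ(R_m − R̄_m)² = 90.2480  ⇒  Var(R_m) = 90.2480 / 5 = 18.0496
β = Cov / Var(R_m) = 38.4208 / 18.0496 = 2.1286

2.129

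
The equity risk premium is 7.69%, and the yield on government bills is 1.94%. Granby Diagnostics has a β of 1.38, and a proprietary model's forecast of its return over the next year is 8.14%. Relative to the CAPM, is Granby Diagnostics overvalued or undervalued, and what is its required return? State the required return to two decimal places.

Overvalued; required return 12.55%

Required return = R_f + β·MRP = 1.94% + 1.38 × 7.69% = 12.55%
Forecast 8.14% < required 12.55% → the stock plots below the SML → overvalued.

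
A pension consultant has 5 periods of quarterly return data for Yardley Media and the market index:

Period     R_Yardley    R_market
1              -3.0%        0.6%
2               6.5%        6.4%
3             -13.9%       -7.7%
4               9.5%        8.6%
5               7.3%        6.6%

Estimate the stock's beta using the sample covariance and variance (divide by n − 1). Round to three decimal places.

Mean R_i = (-3.0 + 6.5 − 13.9 + 9.5 + 7.3) / 5 = 1.2800%
Mean R_m = (0.6 + 6.4 − 7.7 + 8.6 + 6.6) / 5 = 2.9000%
Σ(R_i − R̄_i)(R_m − R̄_m) = 258.1500  ⇒  Cov = 258.1500 / 4 = 64.5375
Σ(R_m − R̄_m)² = 176.0800  ⇒  Var(R_m) = 176.0800 / 4 = 44.0200
β = Cov / Var(R_m) = 64.5375 / 44.0200 = 1.4661

1.466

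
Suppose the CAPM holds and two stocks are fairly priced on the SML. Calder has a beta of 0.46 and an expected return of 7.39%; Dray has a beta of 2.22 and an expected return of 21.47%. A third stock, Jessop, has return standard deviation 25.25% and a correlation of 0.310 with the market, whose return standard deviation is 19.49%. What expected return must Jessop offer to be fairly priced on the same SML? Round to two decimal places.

6.92%

MRP = (21.47% − 7.39%) / (2.22 − 0.46) = 8.0000%
R_f = 7.39% − 0.46 × 8.0000% = 3.7100%
β_Jessop = ρ·σ_i/σ_m = 0.310 × 25.25 / 19.49 = 0.4016
E(R_Jessop) = R_f + β × MRP = 3.7100% + 0.4016 × 8.0000% = 6.92%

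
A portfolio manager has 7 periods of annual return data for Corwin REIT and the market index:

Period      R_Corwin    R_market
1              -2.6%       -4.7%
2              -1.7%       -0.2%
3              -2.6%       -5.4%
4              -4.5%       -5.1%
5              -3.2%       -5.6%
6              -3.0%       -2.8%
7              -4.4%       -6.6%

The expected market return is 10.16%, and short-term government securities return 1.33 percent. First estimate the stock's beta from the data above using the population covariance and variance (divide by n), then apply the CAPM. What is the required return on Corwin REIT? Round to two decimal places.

Mean R_i = (-2.6 − 1.7 − 2.6 − 4.5 − 3.2 − 3.0 − 4.4) / 7 = -3.1429%
Mean R_m = (-4.7 − 0.2 − 5.4 − 5.1 − 5.6 − 2.8 − 6.6) / 7 = -4.3429%
Σ(R_i − R̄_i)(R_m − R̄_m) = 9.3671  ⇒  Cov = 9.3671 / 7 = 1.3382
Σ(R_m − R̄_m)² = 28.0371  ⇒  Var(R_m) = 28.0371 / 7 = 4.0053
β = Cov / Var(R_m) = 1.3382 / 4.0053 = 0.3341
MRP = 10.16% − 1.33% = 8.83%
E(R) = R_f + β × MRP = 1.33% + 0.3341 × 8.83% = 4.28%

4.28%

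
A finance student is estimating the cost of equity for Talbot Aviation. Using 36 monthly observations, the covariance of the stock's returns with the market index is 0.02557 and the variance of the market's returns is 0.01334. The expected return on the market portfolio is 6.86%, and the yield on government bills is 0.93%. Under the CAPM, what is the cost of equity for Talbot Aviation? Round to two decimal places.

12.30%

β = Cov(R_i, R_m) / Var(R_m) = 0.02557 / 0.01334 = 1.9168
MRP = 6.86% − 0.93% = 5.93%
E(R) = R_f + β × MRP = 0.93% + 1.9168 × 5.93% = 12.30%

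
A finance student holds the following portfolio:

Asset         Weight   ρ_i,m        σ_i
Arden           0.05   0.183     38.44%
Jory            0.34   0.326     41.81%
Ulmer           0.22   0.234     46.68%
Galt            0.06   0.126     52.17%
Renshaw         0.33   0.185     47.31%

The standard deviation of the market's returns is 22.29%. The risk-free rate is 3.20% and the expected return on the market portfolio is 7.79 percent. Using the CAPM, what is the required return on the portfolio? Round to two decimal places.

5.40%

β_Arden = 0.183 × 38.44% / 22.29% = 0.3156
β_Jory = 0.326 × 41.81% / 22.29% = 0.6115
β_Ulmer = 0.234 × 46.68% / 22.29% = 0.4900
β_Galt = 0.126 × 52.17% / 22.29% = 0.2949
β_Renshaw = 0.185 × 47.31% / 22.29% = 0.3927
β_P = Σ w_i β_i = 0.05×0.3156 + 0.34×0.6115 + 0.22×0.4900 + 0.06×0.2949 + 0.33×0.3927 = 0.4788
MRP = 7.79% − 3.20% = 4.59%
E(R_P) = R_f + β_P × MRP = 3.20% + 0.4788 × 4.59% = 5.40%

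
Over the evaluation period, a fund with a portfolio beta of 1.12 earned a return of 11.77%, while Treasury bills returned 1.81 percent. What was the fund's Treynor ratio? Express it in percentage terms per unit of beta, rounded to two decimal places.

8.89%

Treynor = (R_P − R_f) / β_P = (11.77% − 1.81%) / 1.1200 = 9.96% / 1.1200 = 8.89%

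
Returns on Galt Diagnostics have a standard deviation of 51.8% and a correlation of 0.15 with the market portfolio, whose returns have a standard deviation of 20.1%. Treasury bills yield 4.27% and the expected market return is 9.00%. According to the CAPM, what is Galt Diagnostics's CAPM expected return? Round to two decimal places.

6.10%

β = ρ × σ_i / σ_m = 0.15 × 51.8% / 20.1% = 0.3866
MRP = 9.00% − 4.27% = 4.73%
E(R) = 4.27% + 0.3866 × 4.73% = 6.10%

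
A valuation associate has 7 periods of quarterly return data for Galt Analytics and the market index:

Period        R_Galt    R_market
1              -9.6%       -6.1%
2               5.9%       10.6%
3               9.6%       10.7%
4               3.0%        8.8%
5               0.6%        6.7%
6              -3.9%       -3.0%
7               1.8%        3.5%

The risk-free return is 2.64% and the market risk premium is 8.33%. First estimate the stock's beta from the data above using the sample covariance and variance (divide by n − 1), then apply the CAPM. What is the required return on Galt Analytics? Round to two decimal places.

10.06%

Mean R_i = (-9.6 + 5.9 + 9.6 + 3.0 + 0.6 − 3.9 + 1.8) / 7 = 1.0571%
Mean R_m = (-6.1 + 10.6 + 10.7 + 8.8 + 6.7 − 3.0 + 3.5) / 7 = 4.4571%
Σ(R_i − R̄_i)(R_m − R̄_m) = 239.2571  ⇒  Cov = 239.2571 / 6 = 39.8762
Σ(R_m − R̄_m)² = 268.5771  ⇒  Var(R_m) = 268.5771 / 6 = 44.7629
β = Cov / Var(R_m) = 39.8762 / 44.7629 = 0.8908
E(R) = R_f + β × MRP = 2.64% + 0.8908 × 8.33% = 10.06%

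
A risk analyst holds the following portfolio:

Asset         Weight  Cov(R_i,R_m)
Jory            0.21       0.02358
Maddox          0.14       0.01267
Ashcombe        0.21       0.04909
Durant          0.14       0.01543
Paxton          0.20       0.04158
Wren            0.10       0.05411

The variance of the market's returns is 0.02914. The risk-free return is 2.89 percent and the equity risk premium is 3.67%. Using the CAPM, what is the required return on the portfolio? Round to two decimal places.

β_Jory = 0.02358 / 0.02914 = 0.8092
β_Maddox = 0.01267 / 0.02914 = 0.4348
β_Ashcombe = 0.04909 / 0.02914 = 1.6846
β_Durant = 0.01543 / 0.02914 = 0.5295
β_Paxton = 0.04158 / 0.02914 = 1.4269
β_Wren = 0.05411 / 0.02914 = 1.8569
β_P = Σ w_i β_i = 0.21×0.8092 + 0.14×0.4348 + 0.21×1.6846 + 0.14×0.5295 + 0.20×1.4269 + 0.10×1.8569 = 1.1298
E(R_P) = R_f + β_P × MRP = 2.89% + 1.1298 × 3.67% = 7.04%

7.04%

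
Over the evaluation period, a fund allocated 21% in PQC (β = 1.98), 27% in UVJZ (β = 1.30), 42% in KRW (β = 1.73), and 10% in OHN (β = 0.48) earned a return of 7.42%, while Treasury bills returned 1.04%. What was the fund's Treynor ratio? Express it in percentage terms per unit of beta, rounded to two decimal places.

β_P = 0.21×1.98 + 0.27×1.30 + 0.42×1.73 + 0.10×0.48 = 1.5414
Treynor = (R_P − R_f) / β_P = (7.42% − 1.04%) / 1.5414 = 6.38% / 1.5414 = 4.14%

4.14%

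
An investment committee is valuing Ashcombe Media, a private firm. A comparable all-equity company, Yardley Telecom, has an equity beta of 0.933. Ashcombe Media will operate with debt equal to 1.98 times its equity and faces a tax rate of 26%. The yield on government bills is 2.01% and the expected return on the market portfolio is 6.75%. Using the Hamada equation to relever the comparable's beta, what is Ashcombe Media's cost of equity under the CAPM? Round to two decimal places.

β_L = β_U × [1 + (1 − t)(D/E)] = 0.933 × [1 + (1 − 0.26) × 1.98]
    = 0.933 × [1 + 0.74 × 1.98] = 0.933 × 2.4652 = 2.3000
MRP = 6.75% − 2.01% = 4.74%
E(R) = R_f + β_L × MRP = 2.01% + 2.3000 × 4.74% = 12.91%

12.91%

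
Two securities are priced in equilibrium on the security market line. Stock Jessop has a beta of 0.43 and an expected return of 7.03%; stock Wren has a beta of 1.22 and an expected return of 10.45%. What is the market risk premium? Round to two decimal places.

4.33%

Both satisfy E(R) = R_f + β·MRP, so the slope of the SML is
MRP = (10.45% − 7.03%) / (1.22 − 0.43) = 3.42% / 0.79 = 4.3291%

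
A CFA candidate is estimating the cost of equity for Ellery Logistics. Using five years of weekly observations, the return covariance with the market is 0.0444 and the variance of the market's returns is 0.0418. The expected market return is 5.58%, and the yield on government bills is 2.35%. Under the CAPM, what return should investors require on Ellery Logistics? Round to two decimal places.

5.78%

β = Cov(R_i, R_m) / Var(R_m) = 0.0444 / 0.0418 = 1.0622
MRP = 5.58% − 2.35% = 3.23%
E(R) = R_f + β × MRP = 2.35% + 1.0622 × 3.23% = 5.78%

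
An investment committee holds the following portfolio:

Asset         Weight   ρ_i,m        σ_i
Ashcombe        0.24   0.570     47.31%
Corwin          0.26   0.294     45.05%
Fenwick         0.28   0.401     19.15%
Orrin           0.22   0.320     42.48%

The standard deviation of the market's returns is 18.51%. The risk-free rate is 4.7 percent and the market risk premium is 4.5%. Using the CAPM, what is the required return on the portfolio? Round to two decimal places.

8.36%

β_Ashcombe = 0.570 × 47.31% / 18.51% = 1.4569
β_Corwin = 0.294 × 45.05% / 18.51% = 0.7155
β_Fenwick = 0.401 × 19.15% / 18.51% = 0.4149
β_Orrin = 0.320 × 42.48% / 18.51% = 0.7344
β_P = Σ w_i β_i = 0.24×1.4569 + 0.26×0.7155 + 0.28×0.4149 + 0.22×0.7344 = 0.8134
E(R_P) = R_f + β_P × MRP = 4.7% + 0.8134 × 4.5% = 8.36%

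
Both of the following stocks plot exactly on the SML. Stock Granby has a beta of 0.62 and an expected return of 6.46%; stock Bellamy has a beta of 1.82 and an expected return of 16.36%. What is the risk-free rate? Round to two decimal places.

1.35%

Both satisfy E(R) = R_f + β·MRP, so the slope of the SML is
MRP = (16.36% − 6.46%) / (1.82 − 0.62) = 9.90% / 1.20 = 8.2500%
R_f = E(R_Granby) − β_Granby·MRP = 6.46% − 0.62 × 8.2500% = 1.3450%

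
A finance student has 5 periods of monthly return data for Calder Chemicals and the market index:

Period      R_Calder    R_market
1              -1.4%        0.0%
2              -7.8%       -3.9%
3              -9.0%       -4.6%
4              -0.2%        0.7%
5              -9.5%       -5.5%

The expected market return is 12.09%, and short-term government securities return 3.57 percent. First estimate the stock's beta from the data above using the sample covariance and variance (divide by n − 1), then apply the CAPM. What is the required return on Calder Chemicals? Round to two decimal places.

16.92%

Mean R_i = (-1.4 − 7.8 − 9.0 − 0.2 − 9.5) / 5 = -5.5800%
Mean R_m = (0.0 − 3.9 − 4.6 + 0.7 − 5.5) / 5 = -2.6600%
Σ(R_i − R̄_i)(R_m − R̄_m) = 49.7160  ⇒  Cov = 49.7160 / 4 = 12.4290
Σ(R_m − R̄_m)² = 31.7320  ⇒  Var(R_m) = 31.7320 / 4 = 7.9330
β = Cov / Var(R_m) = 12.4290 / 7.9330 = 1.5667
MRP = 12.09% − 3.57% = 8.52%
E(R) = R_f + β × MRP = 3.57% + 1.5667 × 8.52% = 16.92%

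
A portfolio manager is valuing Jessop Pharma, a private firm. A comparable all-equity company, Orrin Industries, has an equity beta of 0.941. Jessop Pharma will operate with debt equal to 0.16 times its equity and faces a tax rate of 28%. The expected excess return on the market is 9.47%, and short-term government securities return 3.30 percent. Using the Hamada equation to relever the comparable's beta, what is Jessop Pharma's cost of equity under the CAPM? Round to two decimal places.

β_L = β_U × [1 + (1 − t)(D/E)] = 0.941 × [1 + (1 − 0.28) × 0.16]
    = 0.941 × [1 + 0.72 × 0.16] = 0.941 × 1.1152 = 1.0494
E(R) = R_f + β_L × MRP = 3.30% + 1.0494 × 9.47% = 13.24%

13.24%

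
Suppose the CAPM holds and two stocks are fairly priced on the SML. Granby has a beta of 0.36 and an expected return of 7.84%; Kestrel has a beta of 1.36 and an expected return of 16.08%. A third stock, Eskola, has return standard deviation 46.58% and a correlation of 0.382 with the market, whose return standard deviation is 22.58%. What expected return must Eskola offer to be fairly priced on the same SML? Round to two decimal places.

MRP = (16.08% − 7.84%) / (1.36 − 0.36) = 8.2400%
R_f = 7.84% − 0.36 × 8.2400% = 4.8736%
β_Eskola = ρ·σ_i/σ_m = 0.382 × 46.58 / 22.58 = 0.7880
E(R_Eskola) = R_f + β × MRP = 4.8736% + 0.7880 × 8.2400% = 11.37%

11.37%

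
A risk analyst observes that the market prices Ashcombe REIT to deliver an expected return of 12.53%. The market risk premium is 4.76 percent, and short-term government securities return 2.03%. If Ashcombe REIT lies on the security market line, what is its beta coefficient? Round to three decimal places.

2.206

β = (E(R) − R_f) / MRP = (12.53% − 2.03%) / 4.76% = 10.50% / 4.76% = 2.206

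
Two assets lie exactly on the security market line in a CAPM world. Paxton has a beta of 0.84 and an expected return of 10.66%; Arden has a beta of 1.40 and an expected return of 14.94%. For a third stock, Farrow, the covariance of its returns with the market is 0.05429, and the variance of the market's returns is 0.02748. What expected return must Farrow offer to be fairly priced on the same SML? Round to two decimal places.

MRP = (14.94% − 10.66%) / (1.40 − 0.84) = 7.6429%
R_f = 10.66% − 0.84 × 7.6429% = 4.2400%
β_Farrow = Cov / Var(R_m) = 0.05429 / 0.02748 = 1.9756
E(R_Farrow) = R_f + β × MRP = 4.2400% + 1.9756 × 7.6429% = 19.34%

19.34%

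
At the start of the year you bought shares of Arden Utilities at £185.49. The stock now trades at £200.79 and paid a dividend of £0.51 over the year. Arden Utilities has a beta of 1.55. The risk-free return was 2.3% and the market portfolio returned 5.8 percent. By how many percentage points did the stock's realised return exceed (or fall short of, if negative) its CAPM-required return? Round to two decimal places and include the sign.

+0.80%

Realised HPR = (P1 + D1 − P0) / P0 = (200.79 + 0.51 − 185.49) / 185.49 = 15.81 / 185.49 = 8.5234%
MRP = 5.8% − 2.3% = 3.50%
CAPM required = R_f + β·MRP = 2.3% + 1.55 × 3.5% = 7.7250%
α = realised − required = 8.5234% − 7.7250% = +0.80%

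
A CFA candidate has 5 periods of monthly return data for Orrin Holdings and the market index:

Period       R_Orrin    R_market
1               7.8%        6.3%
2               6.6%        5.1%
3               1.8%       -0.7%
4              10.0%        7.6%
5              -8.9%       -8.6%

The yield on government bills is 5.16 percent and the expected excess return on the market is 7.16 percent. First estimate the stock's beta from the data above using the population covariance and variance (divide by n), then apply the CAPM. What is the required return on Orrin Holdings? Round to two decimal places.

Mean R_i = (7.8 + 6.6 + 1.8 + 10.0 − 8.9) / 5 = 3.4600%
Mean R_m = (6.3 + 5.1 − 0.7 + 7.6 − 8.6) / 5 = 1.9400%
Σ(R_i − R̄_i)(R_m − R̄_m) = 200.5180  ⇒  Cov = 200.5180 / 5 = 40.1036
Σ(R_m − R̄_m)² = 179.0920  ⇒  Var(R_m) = 179.0920 / 5 = 35.8184
β = Cov / Var(R_m) = 40.1036 / 35.8184 = 1.1196
E(R) = R_f + β × MRP = 5.16% + 1.1196 × 7.16% = 13.18%

13.18%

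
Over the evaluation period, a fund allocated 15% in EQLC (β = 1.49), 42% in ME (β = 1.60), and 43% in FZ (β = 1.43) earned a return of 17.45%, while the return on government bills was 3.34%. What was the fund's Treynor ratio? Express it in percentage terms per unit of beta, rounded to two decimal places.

9.34%

β_P = 0.15×1.49 + 0.42×1.60 + 0.43×1.43 = 1.5104
Treynor = (R_P − R_f) / β_P = (17.45% − 3.34%) / 1.5104 = 14.11% / 1.5104 = 9.34%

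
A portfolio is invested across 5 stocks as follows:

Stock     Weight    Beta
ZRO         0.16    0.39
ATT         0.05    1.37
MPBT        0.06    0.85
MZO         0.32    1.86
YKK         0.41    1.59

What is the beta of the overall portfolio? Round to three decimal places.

1.429

β_P = Σ w_i β_i = 0.16×0.39 + 0.05×1.37 + 0.06×0.85 + 0.32×1.86 + 0.41×1.59 = 1.4290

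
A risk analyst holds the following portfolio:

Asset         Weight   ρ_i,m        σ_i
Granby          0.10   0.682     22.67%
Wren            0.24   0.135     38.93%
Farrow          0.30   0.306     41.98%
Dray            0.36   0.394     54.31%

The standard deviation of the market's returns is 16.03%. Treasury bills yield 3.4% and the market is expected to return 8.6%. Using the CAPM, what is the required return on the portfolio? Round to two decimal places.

8.06%

β_Granby = 0.682 × 22.67% / 16.03% = 0.9645
β_Wren = 0.135 × 38.93% / 16.03% = 0.3279
β_Farrow = 0.306 × 41.98% / 16.03% = 0.8014
β_Dray = 0.394 × 54.31% / 16.03% = 1.3349
β_P = Σ w_i β_i = 0.10×0.9645 + 0.24×0.3279 + 0.30×0.8014 + 0.36×1.3349 = 0.8961
MRP = 8.6% − 3.4% = 5.20%
E(R_P) = R_f + β_P × MRP = 3.4% + 0.8961 × 5.2% = 8.06%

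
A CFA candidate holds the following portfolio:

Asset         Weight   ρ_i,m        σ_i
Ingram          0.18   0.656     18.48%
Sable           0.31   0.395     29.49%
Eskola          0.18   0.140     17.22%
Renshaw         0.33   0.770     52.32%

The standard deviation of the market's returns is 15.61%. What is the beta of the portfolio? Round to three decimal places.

1.251

β_Ingram = 0.656 × 18.48% / 15.61% = 0.7766
β_Sable = 0.395 × 29.49% / 15.61% = 0.7462
β_Eskola = 0.140 × 17.22% / 15.61% = 0.1544
β_Renshaw = 0.770 × 52.32% / 15.61% = 2.5808
β_P = Σ w_i β_i = 0.18×0.7766 + 0.31×0.7462 + 0.18×0.1544 + 0.33×2.5808 = 1.2506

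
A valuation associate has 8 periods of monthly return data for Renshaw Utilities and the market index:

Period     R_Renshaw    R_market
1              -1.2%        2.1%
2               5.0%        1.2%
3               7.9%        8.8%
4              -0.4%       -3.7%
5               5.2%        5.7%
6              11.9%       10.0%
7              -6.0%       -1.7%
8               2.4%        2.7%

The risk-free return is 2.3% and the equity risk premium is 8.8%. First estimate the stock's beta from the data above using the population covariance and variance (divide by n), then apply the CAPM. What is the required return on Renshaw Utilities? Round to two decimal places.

11.16%

Mean R_i = (-1.2 + 5.0 + 7.9 − 0.4 + 5.2 + 11.9 − 6.0 + 2.4) / 8 = 3.1000%
Mean R_m = (2.1 + 1.2 + 8.8 − 3.7 + 5.7 + 10.0 − 1.7 + 2.7) / 8 = 3.1375%
Σ(R_i − R̄_i)(R_m − R̄_m) = 161.9900  ⇒  Cov = 161.9900 / 8 = 20.2488
Σ(R_m − R̄_m)² = 160.8988  ⇒  Var(R_m) = 160.8988 / 8 = 20.1124
β = Cov / Var(R_m) = 20.2488 / 20.1124 = 1.0068
E(R) = R_f + β × MRP = 2.3% + 1.0068 × 8.8% = 11.16%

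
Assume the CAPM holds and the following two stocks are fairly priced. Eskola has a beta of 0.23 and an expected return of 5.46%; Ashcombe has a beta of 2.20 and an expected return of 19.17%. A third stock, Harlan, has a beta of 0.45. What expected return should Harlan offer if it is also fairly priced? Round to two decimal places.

MRP (SML slope) = (19.17% − 5.46%) / (2.20 − 0.23) = 13.71% / 1.97 = 6.9594%
R_f (intercept) = 5.46% − 0.23 × 6.9594% = 3.8593%
E(R_Harlan) = R_f + β × MRP = 3.8593% + 0.45 × 6.9594% = 6.99%

6.99%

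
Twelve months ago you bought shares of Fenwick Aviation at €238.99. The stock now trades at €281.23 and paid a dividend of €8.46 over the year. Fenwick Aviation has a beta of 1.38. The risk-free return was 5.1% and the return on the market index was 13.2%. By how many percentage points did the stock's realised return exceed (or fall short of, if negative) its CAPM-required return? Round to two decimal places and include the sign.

+4.94%

Realised HPR = (P1 + D1 − P0) / P0 = (281.23 + 8.46 − 238.99) / 238.99 = 50.70 / 238.99 = 21.2143%
MRP = 13.2% − 5.1% = 8.10%
CAPM required = R_f + β·MRP = 5.1% + 1.38 × 8.1% = 16.2780%
α = realised − required = 21.2143% − 16.2780% = +4.94%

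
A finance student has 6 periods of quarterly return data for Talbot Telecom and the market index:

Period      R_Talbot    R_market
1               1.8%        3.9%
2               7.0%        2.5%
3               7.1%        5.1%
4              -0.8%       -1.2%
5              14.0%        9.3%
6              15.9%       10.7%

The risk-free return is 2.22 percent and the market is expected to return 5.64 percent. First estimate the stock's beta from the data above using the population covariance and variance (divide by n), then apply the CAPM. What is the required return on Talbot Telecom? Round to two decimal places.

Mean R_i = (1.8 + 7.0 + 7.1 − 0.8 + 14.0 + 15.9) / 6 = 7.5000%
Mean R_m = (3.9 + 2.5 + 5.1 − 1.2 + 9.3 + 10.7) / 6 = 5.0500%
Σ(R_i − R̄_i)(R_m − R̄_m) = 134.7700  ⇒  Cov = 134.7700 / 6 = 22.4617
Σ(R_m − R̄_m)² = 96.8750  ⇒  Var(R_m) = 96.8750 / 6 = 16.1458
β = Cov / Var(R_m) = 22.4617 / 16.1458 = 1.3912
MRP = 5.64% − 2.22% = 3.42%
E(R) = R_f + β × MRP = 2.22% + 1.3912 × 3.42% = 6.98%

6.98%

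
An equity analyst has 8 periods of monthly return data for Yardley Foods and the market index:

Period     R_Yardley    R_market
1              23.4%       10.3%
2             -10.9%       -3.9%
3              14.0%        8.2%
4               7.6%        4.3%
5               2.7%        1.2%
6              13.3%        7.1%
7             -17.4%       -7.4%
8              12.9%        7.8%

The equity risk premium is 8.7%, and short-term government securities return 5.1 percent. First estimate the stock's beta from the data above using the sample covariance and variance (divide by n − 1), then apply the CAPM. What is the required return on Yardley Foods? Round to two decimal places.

Mean R_i = (23.4 − 10.9 + 14.0 + 7.6 + 2.7 + 13.3 − 17.4 + 12.9) / 8 = 5.7000%
Mean R_m = (10.3 − 3.9 + 8.2 + 4.3 + 1.2 + 7.1 − 7.4 + 7.8) / 8 = 3.4500%
Σ(R_i − R̄_i)(R_m − R̄_m) = 600.7400  ⇒  Cov = 600.7400 / 7 = 85.8200
Σ(R_m − R̄_m)² = 279.2600  ⇒  Var(R_m) = 279.2600 / 7 = 39.8943
β = Cov / Var(R_m) = 85.8200 / 39.8943 = 2.1512
E(R) = R_f + β × MRP = 5.1% + 2.1512 × 8.7% = 23.82%

23.82%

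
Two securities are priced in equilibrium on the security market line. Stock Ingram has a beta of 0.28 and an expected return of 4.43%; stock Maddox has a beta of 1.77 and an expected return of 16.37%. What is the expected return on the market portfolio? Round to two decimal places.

Both satisfy E(R) = R_f + β·MRP, so the slope of the SML is
MRP = (16.37% − 4.43%) / (1.77 − 0.28) = 11.94% / 1.49 = 8.0134%
R_f = E(R_Ingram) − β_Ingram·MRP = 4.43% − 0.28 × 8.0134% = 2.1862%
E(R_m) = R_f + MRP = 2.1862% + 8.0134% = 10.20%

10.20%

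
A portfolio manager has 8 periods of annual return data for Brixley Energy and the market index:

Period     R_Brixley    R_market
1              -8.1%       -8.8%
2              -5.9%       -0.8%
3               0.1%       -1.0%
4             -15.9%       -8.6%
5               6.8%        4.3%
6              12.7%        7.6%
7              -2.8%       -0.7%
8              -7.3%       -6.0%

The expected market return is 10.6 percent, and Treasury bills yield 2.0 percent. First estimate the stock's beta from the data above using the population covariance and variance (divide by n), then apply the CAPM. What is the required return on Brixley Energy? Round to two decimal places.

14.42%

Mean R_i = (-8.1 − 5.9 + 0.1 − 15.9 + 6.8 + 12.7 − 2.8 − 7.3) / 8 = -2.5500%
Mean R_m = (-8.8 − 0.8 − 1.0 − 8.6 + 4.3 + 7.6 − 0.7 − 6.0) / 8 = -1.7500%
Σ(R_i − R̄_i)(R_m − R̄_m) = 348.4600  ⇒  Cov = 348.4600 / 8 = 43.5575
Σ(R_m − R̄_m)² = 241.2800  ⇒  Var(R_m) = 241.2800 / 8 = 30.1600
β = Cov / Var(R_m) = 43.5575 / 30.1600 = 1.4442
MRP = 10.6% − 2.0% = 8.60%
E(R) = R_f + β × MRP = 2.0% + 1.4442 × 8.6% = 14.42%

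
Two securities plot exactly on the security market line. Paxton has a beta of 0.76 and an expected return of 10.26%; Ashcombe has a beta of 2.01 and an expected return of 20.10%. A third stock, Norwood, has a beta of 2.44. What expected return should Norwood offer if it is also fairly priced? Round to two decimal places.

23.48%

MRP (SML slope) = (20.10% − 10.26%) / (2.01 − 0.76) = 9.84% / 1.25 = 7.8720%
R_f (intercept) = 10.26% − 0.76 × 7.8720% = 4.2773%
E(R_Norwood) = R_f + β × MRP = 4.2773% + 2.44 × 7.8720% = 23.48%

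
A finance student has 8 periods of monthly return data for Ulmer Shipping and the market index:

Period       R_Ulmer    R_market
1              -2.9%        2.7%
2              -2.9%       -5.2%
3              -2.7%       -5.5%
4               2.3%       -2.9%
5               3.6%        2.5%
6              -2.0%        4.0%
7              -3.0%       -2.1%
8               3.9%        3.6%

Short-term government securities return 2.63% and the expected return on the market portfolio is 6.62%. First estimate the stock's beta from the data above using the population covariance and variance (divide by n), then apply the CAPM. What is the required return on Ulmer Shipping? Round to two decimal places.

Mean R_i = (-2.9 − 2.9 − 2.7 + 2.3 + 3.6 − 2.0 − 3.0 + 3.9) / 8 = -0.4625%
Mean R_m = (2.7 − 5.2 − 5.5 − 2.9 + 2.5 + 4.0 − 2.1 + 3.6) / 8 = -0.3625%
Σ(R_i − R̄_i)(R_m − R̄_m) = 35.4288  ⇒  Cov = 35.4288 / 8 = 4.4286
Σ(R_m − R̄_m)² = 111.5588  ⇒  Var(R_m) = 111.5588 / 8 = 13.9449
β = Cov / Var(R_m) = 4.4286 / 13.9449 = 0.3176
MRP = 6.62% − 2.63% = 3.99%
E(R) = R_f + β × MRP = 2.63% + 0.3176 × 3.99% = 3.90%

3.90%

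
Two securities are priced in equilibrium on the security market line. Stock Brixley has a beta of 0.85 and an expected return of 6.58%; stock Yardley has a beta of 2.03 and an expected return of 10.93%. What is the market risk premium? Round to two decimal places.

3.69%

Both satisfy E(R) = R_f + β·MRP, so the slope of the SML is
MRP = (10.93% − 6.58%) / (2.03 − 0.85) = 4.35% / 1.18 = 3.6864%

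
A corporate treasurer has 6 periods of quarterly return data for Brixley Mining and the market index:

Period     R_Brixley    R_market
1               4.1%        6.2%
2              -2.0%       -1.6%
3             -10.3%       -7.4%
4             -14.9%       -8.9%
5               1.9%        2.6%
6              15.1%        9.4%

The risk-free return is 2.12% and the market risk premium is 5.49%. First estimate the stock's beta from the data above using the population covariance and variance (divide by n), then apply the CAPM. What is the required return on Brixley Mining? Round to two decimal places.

9.94%

Mean R_i = (4.1 − 2.0 − 10.3 − 14.9 + 1.9 + 15.1) / 6 = -1.0167%
Mean R_m = (6.2 − 1.6 − 7.4 − 8.9 + 2.6 + 9.4) / 6 = 0.0500%
Σ(R_i − R̄_i)(R_m − R̄_m) = 384.6350  ⇒  Cov = 384.6350 / 6 = 64.1058
Σ(R_m − R̄_m)² = 270.0750  ⇒  Var(R_m) = 270.0750 / 6 = 45.0125
β = Cov / Var(R_m) = 64.1058 / 45.0125 = 1.4242
E(R) = R_f + β × MRP = 2.12% + 1.4242 × 5.49% = 9.94%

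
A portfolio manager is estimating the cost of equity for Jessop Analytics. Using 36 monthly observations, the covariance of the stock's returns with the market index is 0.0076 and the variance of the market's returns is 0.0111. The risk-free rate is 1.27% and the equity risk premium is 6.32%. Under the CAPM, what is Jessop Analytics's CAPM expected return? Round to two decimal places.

5.60%

β = Cov(R_i, R_m) / Var(R_m) = 0.0076 / 0.0111 = 0.6847
E(R) = R_f + β × MRP = 1.27% + 0.6847 × 6.32% = 5.60%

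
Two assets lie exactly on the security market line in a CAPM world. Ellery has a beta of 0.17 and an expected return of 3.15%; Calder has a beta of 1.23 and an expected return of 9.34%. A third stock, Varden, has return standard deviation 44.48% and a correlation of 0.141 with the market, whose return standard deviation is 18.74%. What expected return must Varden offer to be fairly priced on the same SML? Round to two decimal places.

MRP = (9.34% − 3.15%) / (1.23 − 0.17) = 5.8396%
R_f = 3.15% − 0.17 × 5.8396% = 2.1573%
β_Varden = ρ·σ_i/σ_m = 0.141 × 44.48 / 18.74 = 0.3347
E(R_Varden) = R_f + β × MRP = 2.1573% + 0.3347 × 5.8396% = 4.11%

4.11%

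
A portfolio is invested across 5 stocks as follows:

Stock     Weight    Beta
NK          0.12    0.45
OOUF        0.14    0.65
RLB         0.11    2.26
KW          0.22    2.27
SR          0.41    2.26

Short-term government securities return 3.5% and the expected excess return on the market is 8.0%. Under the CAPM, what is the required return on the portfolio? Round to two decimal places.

β_P = Σ w_i β_i = 0.12×0.45 + 0.14×0.65 + 0.11×2.26 + 0.22×2.27 + 0.41×2.26 = 1.8196
E(R_P) = R_f + β_P × MRP = 3.5% + 1.8196 × 8.0% = 18.06%

18.06%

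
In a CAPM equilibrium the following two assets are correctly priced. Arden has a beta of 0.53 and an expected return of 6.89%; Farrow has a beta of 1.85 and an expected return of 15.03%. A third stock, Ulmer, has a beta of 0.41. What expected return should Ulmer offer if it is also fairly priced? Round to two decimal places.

MRP (SML slope) = (15.03% − 6.89%) / (1.85 − 0.53) = 8.14% / 1.32 = 6.1667%
R_f (intercept) = 6.89% − 0.53 × 6.1667% = 3.6216%
E(R_Ulmer) = R_f + β × MRP = 3.6216% + 0.41 × 6.1667% = 6.15%

6.15%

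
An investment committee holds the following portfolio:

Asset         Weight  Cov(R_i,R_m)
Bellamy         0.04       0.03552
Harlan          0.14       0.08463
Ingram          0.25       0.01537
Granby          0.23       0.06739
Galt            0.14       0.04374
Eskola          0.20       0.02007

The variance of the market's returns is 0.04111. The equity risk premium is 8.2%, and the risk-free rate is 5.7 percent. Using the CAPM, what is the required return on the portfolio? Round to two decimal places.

β_Bellamy = 0.03552 / 0.04111 = 0.8640
β_Harlan = 0.08463 / 0.04111 = 2.0586
β_Ingram = 0.01537 / 0.04111 = 0.3739
β_Granby = 0.06739 / 0.04111 = 1.6393
β_Galt = 0.04374 / 0.04111 = 1.0640
β_Eskola = 0.02007 / 0.04111 = 0.4882
β_P = Σ w_i β_i = 0.04×0.8640 + 0.14×2.0586 + 0.25×0.3739 + 0.23×1.6393 + 0.14×1.0640 + 0.20×0.4882 = 1.0399
E(R_P) = R_f + β_P × MRP = 5.7% + 1.0399 × 8.2% = 14.23%

14.23%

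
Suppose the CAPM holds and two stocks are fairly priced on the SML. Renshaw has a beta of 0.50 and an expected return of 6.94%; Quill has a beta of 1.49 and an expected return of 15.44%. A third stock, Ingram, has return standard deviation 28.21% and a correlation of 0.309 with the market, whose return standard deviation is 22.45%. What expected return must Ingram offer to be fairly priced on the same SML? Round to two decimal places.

MRP = (15.44% − 6.94%) / (1.49 − 0.50) = 8.5859%
R_f = 6.94% − 0.50 × 8.5859% = 2.6471%
β_Ingram = ρ·σ_i/σ_m = 0.309 × 28.21 / 22.45 = 0.3883
E(R_Ingram) = R_f + β × MRP = 2.6471% + 0.3883 × 8.5859% = 5.98%

5.98%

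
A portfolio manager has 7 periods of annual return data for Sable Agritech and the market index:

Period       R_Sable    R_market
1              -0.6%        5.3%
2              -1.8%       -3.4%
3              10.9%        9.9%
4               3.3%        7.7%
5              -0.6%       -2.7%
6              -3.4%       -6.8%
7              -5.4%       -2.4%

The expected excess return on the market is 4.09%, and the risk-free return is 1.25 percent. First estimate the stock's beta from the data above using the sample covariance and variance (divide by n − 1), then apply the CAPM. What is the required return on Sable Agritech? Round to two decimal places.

4.08%

Mean R_i = (-0.6 − 1.8 + 10.9 + 3.3 − 0.6 − 3.4 − 5.4) / 7 = 0.3429%
Mean R_m = (5.3 − 3.4 + 9.9 + 7.7 − 2.7 − 6.8 − 2.4) / 7 = 1.0857%
Σ(R_i − R̄_i)(R_m − R̄_m) = 171.3543  ⇒  Cov = 171.3543 / 6 = 28.5591
Σ(R_m − R̄_m)² = 247.9886  ⇒  Var(R_m) = 247.9886 / 6 = 41.3314
β = Cov / Var(R_m) = 28.5591 / 41.3314 = 0.6910
E(R) = R_f + β × MRP = 1.25% + 0.6910 × 4.09% = 4.08%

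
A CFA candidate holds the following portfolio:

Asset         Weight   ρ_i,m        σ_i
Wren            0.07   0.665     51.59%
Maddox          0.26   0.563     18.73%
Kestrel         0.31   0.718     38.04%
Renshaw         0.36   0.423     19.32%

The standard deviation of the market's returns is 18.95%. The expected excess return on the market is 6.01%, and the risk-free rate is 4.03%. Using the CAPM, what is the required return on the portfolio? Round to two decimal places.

9.28%

β_Wren = 0.665 × 51.59% / 18.95% = 1.8104
β_Maddox = 0.563 × 18.73% / 18.95% = 0.5565
β_Kestrel = 0.718 × 38.04% / 18.95% = 1.4413
β_Renshaw = 0.423 × 19.32% / 18.95% = 0.4313
β_P = Σ w_i β_i = 0.07×1.8104 + 0.26×0.5565 + 0.31×1.4413 + 0.36×0.4313 = 0.8735
E(R_P) = R_f + β_P × MRP = 4.03% + 0.8735 × 6.01% = 9.28%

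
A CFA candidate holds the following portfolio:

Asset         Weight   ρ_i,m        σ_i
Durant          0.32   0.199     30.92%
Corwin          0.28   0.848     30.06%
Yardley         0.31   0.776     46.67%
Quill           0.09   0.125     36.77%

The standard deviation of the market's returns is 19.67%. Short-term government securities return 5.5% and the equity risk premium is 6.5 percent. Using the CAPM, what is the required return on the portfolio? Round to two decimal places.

β_Durant = 0.199 × 30.92% / 19.67% = 0.3128
β_Corwin = 0.848 × 30.06% / 19.67% = 1.2959
β_Yardley = 0.776 × 46.67% / 19.67% = 1.8412
β_Quill = 0.125 × 36.77% / 19.67% = 0.2337
β_P = Σ w_i β_i = 0.32×0.3128 + 0.28×1.2959 + 0.31×1.8412 + 0.09×0.2337 = 1.0548
E(R_P) = R_f + β_P × MRP = 5.5% + 1.0548 × 6.5% = 12.36%

12.36%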